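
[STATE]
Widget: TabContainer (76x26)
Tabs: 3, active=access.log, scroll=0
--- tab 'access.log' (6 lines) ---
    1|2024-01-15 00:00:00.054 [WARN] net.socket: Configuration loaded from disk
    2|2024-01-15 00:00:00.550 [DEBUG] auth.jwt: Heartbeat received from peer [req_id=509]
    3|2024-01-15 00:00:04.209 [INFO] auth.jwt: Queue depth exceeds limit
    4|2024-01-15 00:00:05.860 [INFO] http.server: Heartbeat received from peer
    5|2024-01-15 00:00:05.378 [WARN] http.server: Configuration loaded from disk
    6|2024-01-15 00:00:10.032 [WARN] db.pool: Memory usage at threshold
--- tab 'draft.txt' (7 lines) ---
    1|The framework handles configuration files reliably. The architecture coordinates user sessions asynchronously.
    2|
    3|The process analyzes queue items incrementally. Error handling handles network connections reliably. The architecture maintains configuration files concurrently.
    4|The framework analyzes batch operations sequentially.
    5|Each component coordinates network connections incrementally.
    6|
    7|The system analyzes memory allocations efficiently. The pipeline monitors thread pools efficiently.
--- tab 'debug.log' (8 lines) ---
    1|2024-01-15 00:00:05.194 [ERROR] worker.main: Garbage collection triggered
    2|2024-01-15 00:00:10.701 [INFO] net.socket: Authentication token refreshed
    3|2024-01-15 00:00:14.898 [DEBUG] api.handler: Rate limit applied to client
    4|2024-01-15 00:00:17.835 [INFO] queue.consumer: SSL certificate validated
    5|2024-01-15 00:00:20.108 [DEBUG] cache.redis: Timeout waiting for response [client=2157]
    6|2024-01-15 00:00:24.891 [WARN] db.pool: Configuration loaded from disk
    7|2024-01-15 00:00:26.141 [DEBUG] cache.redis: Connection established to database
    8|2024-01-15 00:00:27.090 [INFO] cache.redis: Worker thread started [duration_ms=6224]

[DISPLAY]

[access.log]│ draft.txt │ debug.log                                         
────────────────────────────────────────────────────────────────────────────
2024-01-15 00:00:00.054 [WARN] net.socket: Configuration loaded from disk   
2024-01-15 00:00:00.550 [DEBUG] auth.jwt: Heartbeat received from peer [req_
2024-01-15 00:00:04.209 [INFO] auth.jwt: Queue depth exceeds limit          
2024-01-15 00:00:05.860 [INFO] http.server: Heartbeat received from peer    
2024-01-15 00:00:05.378 [WARN] http.server: Configuration loaded from disk  
2024-01-15 00:00:10.032 [WARN] db.pool: Memory usage at threshold           
                                                                            
                                                                            
                                                                            
                                                                            
                                                                            
                                                                            
                                                                            
                                                                            
                                                                            
                                                                            
                                                                            
                                                                            
                                                                            
                                                                            
                                                                            
                                                                            
                                                                            
                                                                            


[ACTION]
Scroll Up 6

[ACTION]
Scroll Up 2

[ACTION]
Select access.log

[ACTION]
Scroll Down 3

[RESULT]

[access.log]│ draft.txt │ debug.log                                         
────────────────────────────────────────────────────────────────────────────
2024-01-15 00:00:05.860 [INFO] http.server: Heartbeat received from peer    
2024-01-15 00:00:05.378 [WARN] http.server: Configuration loaded from disk  
2024-01-15 00:00:10.032 [WARN] db.pool: Memory usage at threshold           
                                                                            
                                                                            
                                                                            
                                                                            
                                                                            
                                                                            
                                                                            
                                                                            
                                                                            
                                                                            
                                                                            
                                                                            
                                                                            
                                                                            
                                                                            
                                                                            
                                                                            
                                                                            
                                                                            
                                                                            
                                                                            


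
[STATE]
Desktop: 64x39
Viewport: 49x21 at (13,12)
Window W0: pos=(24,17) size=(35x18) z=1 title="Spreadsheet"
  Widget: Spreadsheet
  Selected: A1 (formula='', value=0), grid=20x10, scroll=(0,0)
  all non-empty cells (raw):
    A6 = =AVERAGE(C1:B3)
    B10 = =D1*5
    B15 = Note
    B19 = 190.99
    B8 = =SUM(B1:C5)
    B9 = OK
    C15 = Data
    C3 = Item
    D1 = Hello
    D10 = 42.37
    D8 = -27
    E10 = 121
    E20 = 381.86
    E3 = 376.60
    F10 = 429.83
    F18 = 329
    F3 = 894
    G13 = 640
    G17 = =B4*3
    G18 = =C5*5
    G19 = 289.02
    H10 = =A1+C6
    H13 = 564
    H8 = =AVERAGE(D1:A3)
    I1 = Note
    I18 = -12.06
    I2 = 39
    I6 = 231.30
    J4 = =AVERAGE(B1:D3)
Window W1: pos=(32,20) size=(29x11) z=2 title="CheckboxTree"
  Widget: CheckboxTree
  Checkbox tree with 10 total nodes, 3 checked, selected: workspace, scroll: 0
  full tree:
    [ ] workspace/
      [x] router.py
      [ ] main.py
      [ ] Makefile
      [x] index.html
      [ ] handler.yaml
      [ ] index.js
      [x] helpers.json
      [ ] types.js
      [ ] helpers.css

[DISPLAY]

                                                 
                                                 
                                                 
                                                 
                                                 
           ┏━━━━━━━━━━━━━━━━━━━━━━━━━━━━━━━━━┓   
           ┃ Spreadsheet                     ┃   
           ┠─────────────────────────────────┨   
           ┃A1:    ┏━━━━━━━━━━━━━━━━━━━━━━━━━━━┓ 
           ┃       ┃ CheckboxTree              ┃ 
           ┃-------┠───────────────────────────┨ 
           ┃  1    ┃>[-] workspace/            ┃ 
           ┃  2    ┃   [x] router.py           ┃ 
           ┃  3    ┃   [ ] main.py             ┃ 
           ┃  4    ┃   [ ] Makefile            ┃ 
           ┃  5    ┃   [x] index.html          ┃ 
           ┃  6    ┃   [ ] handler.yaml        ┃ 
           ┃  7    ┃   [ ] index.js            ┃ 
           ┃  8    ┗━━━━━━━━━━━━━━━━━━━━━━━━━━━┛ 
           ┃  9        0OK             0     ┃   
           ┃ 10        0#ERR!          0   42┃   


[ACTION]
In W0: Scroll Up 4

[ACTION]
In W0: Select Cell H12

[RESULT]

                                                 
                                                 
                                                 
                                                 
                                                 
           ┏━━━━━━━━━━━━━━━━━━━━━━━━━━━━━━━━━┓   
           ┃ Spreadsheet                     ┃   
           ┠─────────────────────────────────┨   
           ┃H12:   ┏━━━━━━━━━━━━━━━━━━━━━━━━━━━┓ 
           ┃       ┃ CheckboxTree              ┃ 
           ┃-------┠───────────────────────────┨ 
           ┃  1    ┃>[-] workspace/            ┃ 
           ┃  2    ┃   [x] router.py           ┃ 
           ┃  3    ┃   [ ] main.py             ┃ 
           ┃  4    ┃   [ ] Makefile            ┃ 
           ┃  5    ┃   [x] index.html          ┃ 
           ┃  6    ┃   [ ] handler.yaml        ┃ 
           ┃  7    ┃   [ ] index.js            ┃ 
           ┃  8    ┗━━━━━━━━━━━━━━━━━━━━━━━━━━━┛ 
           ┃  9        0OK             0     ┃   
           ┃ 10        0#ERR!          0   42┃   


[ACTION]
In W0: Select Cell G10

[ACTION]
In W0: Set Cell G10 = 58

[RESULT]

                                                 
                                                 
                                                 
                                                 
                                                 
           ┏━━━━━━━━━━━━━━━━━━━━━━━━━━━━━━━━━┓   
           ┃ Spreadsheet                     ┃   
           ┠─────────────────────────────────┨   
           ┃G10: 58┏━━━━━━━━━━━━━━━━━━━━━━━━━━━┓ 
           ┃       ┃ CheckboxTree              ┃ 
           ┃-------┠───────────────────────────┨ 
           ┃  1    ┃>[-] workspace/            ┃ 
           ┃  2    ┃   [x] router.py           ┃ 
           ┃  3    ┃   [ ] main.py             ┃ 
           ┃  4    ┃   [ ] Makefile            ┃ 
           ┃  5    ┃   [x] index.html          ┃ 
           ┃  6    ┃   [ ] handler.yaml        ┃ 
           ┃  7    ┃   [ ] index.js            ┃ 
           ┃  8    ┗━━━━━━━━━━━━━━━━━━━━━━━━━━━┛ 
           ┃  9        0OK             0     ┃   
           ┃ 10        0#ERR!          0   42┃   


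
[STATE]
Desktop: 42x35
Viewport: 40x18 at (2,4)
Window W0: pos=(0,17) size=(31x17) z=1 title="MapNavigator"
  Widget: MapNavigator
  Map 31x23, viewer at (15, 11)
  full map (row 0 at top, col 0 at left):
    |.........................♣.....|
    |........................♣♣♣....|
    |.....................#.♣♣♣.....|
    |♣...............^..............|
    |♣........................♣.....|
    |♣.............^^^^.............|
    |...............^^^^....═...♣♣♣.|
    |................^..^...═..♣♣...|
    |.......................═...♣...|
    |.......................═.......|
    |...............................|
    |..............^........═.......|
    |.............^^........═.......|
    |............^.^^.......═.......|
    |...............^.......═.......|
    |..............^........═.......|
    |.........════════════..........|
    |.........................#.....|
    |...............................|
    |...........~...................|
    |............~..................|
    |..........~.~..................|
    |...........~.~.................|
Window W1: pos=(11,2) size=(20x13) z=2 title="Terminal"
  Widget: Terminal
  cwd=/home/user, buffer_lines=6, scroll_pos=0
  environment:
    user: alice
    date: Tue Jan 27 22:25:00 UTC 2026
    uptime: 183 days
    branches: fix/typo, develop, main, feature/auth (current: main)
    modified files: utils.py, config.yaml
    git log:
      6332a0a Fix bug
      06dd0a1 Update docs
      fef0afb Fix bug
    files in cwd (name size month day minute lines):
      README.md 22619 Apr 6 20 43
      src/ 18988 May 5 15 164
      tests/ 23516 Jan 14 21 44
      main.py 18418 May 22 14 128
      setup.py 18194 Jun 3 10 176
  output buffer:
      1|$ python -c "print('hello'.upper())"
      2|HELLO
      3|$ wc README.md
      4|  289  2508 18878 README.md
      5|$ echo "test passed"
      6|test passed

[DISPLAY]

         ┠──────────────────┨           
         ┃$ python -c "print┃           
         ┃HELLO             ┃           
         ┃$ wc README.md    ┃           
         ┃  289  2508 18878 ┃           
         ┃$ echo "test passe┃           
         ┃test passed       ┃           
         ┃$ █               ┃           
         ┃                  ┃           
         ┃                  ┃           
         ┗━━━━━━━━━━━━━━━━━━┛           
                                        
                                        
━━━━━━━━━━━━━━━━━━━━━━━━━━━━┓           
MapNavigator                ┃           
────────────────────────────┨           
............^^^^............┃           
.............^^^^....═...♣♣♣┃           


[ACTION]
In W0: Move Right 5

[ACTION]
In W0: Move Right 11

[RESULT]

         ┠──────────────────┨           
         ┃$ python -c "print┃           
         ┃HELLO             ┃           
         ┃$ wc README.md    ┃           
         ┃  289  2508 18878 ┃           
         ┃$ echo "test passe┃           
         ┃test passed       ┃           
         ┃$ █               ┃           
         ┃                  ┃           
         ┃                  ┃           
         ┗━━━━━━━━━━━━━━━━━━┛           
                                        
                                        
━━━━━━━━━━━━━━━━━━━━━━━━━━━━┓           
MapNavigator                ┃           
────────────────────────────┨           
^.............              ┃           
^^....═...♣♣♣.              ┃           


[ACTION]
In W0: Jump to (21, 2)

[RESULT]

         ┠──────────────────┨           
         ┃$ python -c "print┃           
         ┃HELLO             ┃           
         ┃$ wc README.md    ┃           
         ┃  289  2508 18878 ┃           
         ┃$ echo "test passe┃           
         ┃test passed       ┃           
         ┃$ █               ┃           
         ┃                  ┃           
         ┃                  ┃           
         ┗━━━━━━━━━━━━━━━━━━┛           
                                        
                                        
━━━━━━━━━━━━━━━━━━━━━━━━━━━━┓           
MapNavigator                ┃           
────────────────────────────┨           
                            ┃           
                            ┃           


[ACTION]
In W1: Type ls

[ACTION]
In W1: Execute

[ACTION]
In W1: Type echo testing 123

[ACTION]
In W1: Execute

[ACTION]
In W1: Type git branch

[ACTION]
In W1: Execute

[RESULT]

         ┠──────────────────┨           
         ┃README.md  src/  t┃           
         ┃$ echo testing 123┃           
         ┃testing 123       ┃           
         ┃$ git branch      ┃           
         ┃  fix/typo        ┃           
         ┃  develop         ┃           
         ┃* main            ┃           
         ┃  feature/auth    ┃           
         ┃$ █               ┃           
         ┗━━━━━━━━━━━━━━━━━━┛           
                                        
                                        
━━━━━━━━━━━━━━━━━━━━━━━━━━━━┓           
MapNavigator                ┃           
────────────────────────────┨           
                            ┃           
                            ┃           


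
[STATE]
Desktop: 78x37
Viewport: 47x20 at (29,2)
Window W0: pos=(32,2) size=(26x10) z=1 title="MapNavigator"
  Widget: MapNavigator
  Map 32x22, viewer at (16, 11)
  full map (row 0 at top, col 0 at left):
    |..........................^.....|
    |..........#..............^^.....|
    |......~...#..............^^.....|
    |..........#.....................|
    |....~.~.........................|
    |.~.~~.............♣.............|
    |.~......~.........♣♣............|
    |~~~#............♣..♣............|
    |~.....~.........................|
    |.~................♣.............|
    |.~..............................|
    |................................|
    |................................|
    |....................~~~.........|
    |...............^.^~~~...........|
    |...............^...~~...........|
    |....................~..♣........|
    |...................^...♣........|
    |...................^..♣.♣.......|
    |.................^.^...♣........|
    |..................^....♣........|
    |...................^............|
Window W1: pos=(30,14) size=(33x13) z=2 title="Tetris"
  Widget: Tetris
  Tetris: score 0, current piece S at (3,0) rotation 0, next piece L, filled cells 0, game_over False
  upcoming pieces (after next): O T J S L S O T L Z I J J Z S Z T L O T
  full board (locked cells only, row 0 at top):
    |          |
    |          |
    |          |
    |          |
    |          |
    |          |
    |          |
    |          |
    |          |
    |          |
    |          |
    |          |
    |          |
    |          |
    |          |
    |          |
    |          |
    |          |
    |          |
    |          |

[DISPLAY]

   ┏━━━━━━━━━━━━━━━━━━━━━━━━┓                  
   ┃ MapNavigator           ┃                  
   ┠────────────────────────┨                  
   ┃..~.....................┃                  
   ┃..............♣.........┃                  
   ┃........................┃                  
   ┃............@...........┃                  
   ┃........................┃                  
   ┃................~~~.....┃                  
   ┗━━━━━━━━━━━━━━━━━━━━━━━━┛                  
                                               
                                               
 ┏━━━━━━━━━━━━━━━━━━━━━━━━━━━━━━━┓             
 ┃ Tetris                        ┃             
 ┠───────────────────────────────┨             
 ┃          │Next:               ┃             
 ┃          │  ▒                 ┃             
 ┃          │▒▒▒                 ┃             
 ┃          │                    ┃             
 ┃          │                    ┃             


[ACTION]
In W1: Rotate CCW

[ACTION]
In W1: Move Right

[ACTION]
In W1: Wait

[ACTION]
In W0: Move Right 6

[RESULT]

   ┏━━━━━━━━━━━━━━━━━━━━━━━━┓                  
   ┃ MapNavigator           ┃                  
   ┠────────────────────────┨                  
   ┃......................  ┃                  
   ┃........♣.............  ┃                  
   ┃......................  ┃                  
   ┃............@.........  ┃                  
   ┃......................  ┃                  
   ┃..........~~~.........  ┃                  
   ┗━━━━━━━━━━━━━━━━━━━━━━━━┛                  
                                               
                                               
 ┏━━━━━━━━━━━━━━━━━━━━━━━━━━━━━━━┓             
 ┃ Tetris                        ┃             
 ┠───────────────────────────────┨             
 ┃          │Next:               ┃             
 ┃          │  ▒                 ┃             
 ┃          │▒▒▒                 ┃             
 ┃          │                    ┃             
 ┃          │                    ┃             


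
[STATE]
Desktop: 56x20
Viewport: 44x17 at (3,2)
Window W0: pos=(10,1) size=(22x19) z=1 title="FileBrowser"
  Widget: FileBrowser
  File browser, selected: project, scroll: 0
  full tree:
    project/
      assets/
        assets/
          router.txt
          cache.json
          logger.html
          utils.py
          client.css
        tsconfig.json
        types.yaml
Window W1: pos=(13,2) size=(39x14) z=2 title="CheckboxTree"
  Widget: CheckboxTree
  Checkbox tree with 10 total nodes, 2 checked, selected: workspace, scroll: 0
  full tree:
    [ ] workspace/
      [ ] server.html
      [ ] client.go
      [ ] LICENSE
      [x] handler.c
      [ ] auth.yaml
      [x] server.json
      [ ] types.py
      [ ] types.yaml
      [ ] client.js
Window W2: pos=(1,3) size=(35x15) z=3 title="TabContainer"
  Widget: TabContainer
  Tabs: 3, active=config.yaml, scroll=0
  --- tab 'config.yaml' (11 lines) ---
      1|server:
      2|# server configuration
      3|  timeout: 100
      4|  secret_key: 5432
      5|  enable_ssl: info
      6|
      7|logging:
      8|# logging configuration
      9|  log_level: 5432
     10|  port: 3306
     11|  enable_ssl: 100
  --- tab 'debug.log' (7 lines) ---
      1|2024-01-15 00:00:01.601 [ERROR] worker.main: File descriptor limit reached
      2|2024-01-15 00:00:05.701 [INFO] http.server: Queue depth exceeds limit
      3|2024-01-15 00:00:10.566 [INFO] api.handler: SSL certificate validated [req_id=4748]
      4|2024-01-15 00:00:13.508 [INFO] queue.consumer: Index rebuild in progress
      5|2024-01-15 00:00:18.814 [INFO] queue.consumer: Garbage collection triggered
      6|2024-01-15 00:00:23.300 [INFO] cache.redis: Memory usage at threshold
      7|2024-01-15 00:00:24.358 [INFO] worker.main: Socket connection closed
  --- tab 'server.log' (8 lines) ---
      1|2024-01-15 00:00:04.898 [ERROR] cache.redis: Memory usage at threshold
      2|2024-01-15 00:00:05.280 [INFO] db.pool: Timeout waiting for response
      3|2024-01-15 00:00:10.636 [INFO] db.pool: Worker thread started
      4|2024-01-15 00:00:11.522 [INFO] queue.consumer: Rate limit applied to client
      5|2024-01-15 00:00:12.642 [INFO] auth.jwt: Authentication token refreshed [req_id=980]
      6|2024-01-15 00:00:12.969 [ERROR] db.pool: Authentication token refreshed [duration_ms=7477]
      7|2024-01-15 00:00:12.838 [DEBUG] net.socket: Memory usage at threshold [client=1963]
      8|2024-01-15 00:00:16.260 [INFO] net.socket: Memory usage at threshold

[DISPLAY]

       ┃ F┏━━━━━━━━━━━━━━━━━━━━━━━━━━━━━━━━━
━━━━━━━━━━━━━━━━━━━━━━━━━━━━━━━━┓           
TabContainer                    ┃───────────
────────────────────────────────┨           
config.yaml]│ debug.log │ server┃           
────────────────────────────────┃           
erver:                          ┃           
 server configuration           ┃           
 timeout: 100                   ┃           
 secret_key: 5432               ┃           
 enable_ssl: info               ┃           
                                ┃           
ogging:                         ┃           
 logging configuration          ┃━━━━━━━━━━━
 log_level: 5432                ┃           
━━━━━━━━━━━━━━━━━━━━━━━━━━━━━━━━┛           
       ┃                    ┃               


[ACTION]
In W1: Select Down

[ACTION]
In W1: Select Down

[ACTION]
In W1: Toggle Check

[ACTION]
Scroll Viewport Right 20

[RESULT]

F┏━━━━━━━━━━━━━━━━━━━━━━━━━━━━━━━━━━━━━┓    
━━━━━━━━━━━━━━━━━━━━━━━┓               ┃    
ner                    ┃───────────────┨    
───────────────────────┨               ┃    
ml]│ debug.log │ server┃               ┃    
───────────────────────┃               ┃    
                       ┃               ┃    
onfiguration           ┃               ┃    
 100                   ┃               ┃    
ey: 5432               ┃               ┃    
sl: info               ┃               ┃    
                       ┃               ┃    
                       ┃               ┃    
configuration          ┃━━━━━━━━━━━━━━━┛    
l: 5432                ┃                    
━━━━━━━━━━━━━━━━━━━━━━━┛                    
                   ┃                        


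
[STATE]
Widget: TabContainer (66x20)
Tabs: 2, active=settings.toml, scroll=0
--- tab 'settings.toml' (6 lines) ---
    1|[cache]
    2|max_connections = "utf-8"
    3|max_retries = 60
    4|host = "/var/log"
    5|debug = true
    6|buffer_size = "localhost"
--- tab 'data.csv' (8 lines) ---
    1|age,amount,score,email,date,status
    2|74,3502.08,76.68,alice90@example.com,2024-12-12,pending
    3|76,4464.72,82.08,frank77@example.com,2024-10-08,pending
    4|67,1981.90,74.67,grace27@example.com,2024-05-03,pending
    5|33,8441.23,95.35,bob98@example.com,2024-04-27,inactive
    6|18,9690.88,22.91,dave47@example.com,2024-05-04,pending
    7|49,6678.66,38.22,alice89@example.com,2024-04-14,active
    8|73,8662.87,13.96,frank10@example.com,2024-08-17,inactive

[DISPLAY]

[settings.toml]│ data.csv                                         
──────────────────────────────────────────────────────────────────
[cache]                                                           
max_connections = "utf-8"                                         
max_retries = 60                                                  
host = "/var/log"                                                 
debug = true                                                      
buffer_size = "localhost"                                         
                                                                  
                                                                  
                                                                  
                                                                  
                                                                  
                                                                  
                                                                  
                                                                  
                                                                  
                                                                  
                                                                  
                                                                  


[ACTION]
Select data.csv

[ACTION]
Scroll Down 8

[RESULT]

 settings.toml │[data.csv]                                        
──────────────────────────────────────────────────────────────────
73,8662.87,13.96,frank10@example.com,2024-08-17,inactive          
                                                                  
                                                                  
                                                                  
                                                                  
                                                                  
                                                                  
                                                                  
                                                                  
                                                                  
                                                                  
                                                                  
                                                                  
                                                                  
                                                                  
                                                                  
                                                                  
                                                                  


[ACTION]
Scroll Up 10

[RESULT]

 settings.toml │[data.csv]                                        
──────────────────────────────────────────────────────────────────
age,amount,score,email,date,status                                
74,3502.08,76.68,alice90@example.com,2024-12-12,pending           
76,4464.72,82.08,frank77@example.com,2024-10-08,pending           
67,1981.90,74.67,grace27@example.com,2024-05-03,pending           
33,8441.23,95.35,bob98@example.com,2024-04-27,inactive            
18,9690.88,22.91,dave47@example.com,2024-05-04,pending            
49,6678.66,38.22,alice89@example.com,2024-04-14,active            
73,8662.87,13.96,frank10@example.com,2024-08-17,inactive          
                                                                  
                                                                  
                                                                  
                                                                  
                                                                  
                                                                  
                                                                  
                                                                  
                                                                  
                                                                  


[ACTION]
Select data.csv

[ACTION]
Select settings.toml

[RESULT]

[settings.toml]│ data.csv                                         
──────────────────────────────────────────────────────────────────
[cache]                                                           
max_connections = "utf-8"                                         
max_retries = 60                                                  
host = "/var/log"                                                 
debug = true                                                      
buffer_size = "localhost"                                         
                                                                  
                                                                  
                                                                  
                                                                  
                                                                  
                                                                  
                                                                  
                                                                  
                                                                  
                                                                  
                                                                  
                                                                  


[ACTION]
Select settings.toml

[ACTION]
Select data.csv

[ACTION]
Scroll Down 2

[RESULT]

 settings.toml │[data.csv]                                        
──────────────────────────────────────────────────────────────────
76,4464.72,82.08,frank77@example.com,2024-10-08,pending           
67,1981.90,74.67,grace27@example.com,2024-05-03,pending           
33,8441.23,95.35,bob98@example.com,2024-04-27,inactive            
18,9690.88,22.91,dave47@example.com,2024-05-04,pending            
49,6678.66,38.22,alice89@example.com,2024-04-14,active            
73,8662.87,13.96,frank10@example.com,2024-08-17,inactive          
                                                                  
                                                                  
                                                                  
                                                                  
                                                                  
                                                                  
                                                                  
                                                                  
                                                                  
                                                                  
                                                                  
                                                                  


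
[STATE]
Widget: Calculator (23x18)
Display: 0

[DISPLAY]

                      0
┌───┬───┬───┬───┐      
│ 7 │ 8 │ 9 │ ÷ │      
├───┼───┼───┼───┤      
│ 4 │ 5 │ 6 │ × │      
├───┼───┼───┼───┤      
│ 1 │ 2 │ 3 │ - │      
├───┼───┼───┼───┤      
│ 0 │ . │ = │ + │      
├───┼───┼───┼───┤      
│ C │ MC│ MR│ M+│      
└───┴───┴───┴───┘      
                       
                       
                       
                       
                       
                       


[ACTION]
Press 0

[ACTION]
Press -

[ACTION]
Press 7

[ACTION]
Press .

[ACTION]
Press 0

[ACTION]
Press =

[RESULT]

                     -7
┌───┬───┬───┬───┐      
│ 7 │ 8 │ 9 │ ÷ │      
├───┼───┼───┼───┤      
│ 4 │ 5 │ 6 │ × │      
├───┼───┼───┼───┤      
│ 1 │ 2 │ 3 │ - │      
├───┼───┼───┼───┤      
│ 0 │ . │ = │ + │      
├───┼───┼───┼───┤      
│ C │ MC│ MR│ M+│      
└───┴───┴───┴───┘      
                       
                       
                       
                       
                       
                       


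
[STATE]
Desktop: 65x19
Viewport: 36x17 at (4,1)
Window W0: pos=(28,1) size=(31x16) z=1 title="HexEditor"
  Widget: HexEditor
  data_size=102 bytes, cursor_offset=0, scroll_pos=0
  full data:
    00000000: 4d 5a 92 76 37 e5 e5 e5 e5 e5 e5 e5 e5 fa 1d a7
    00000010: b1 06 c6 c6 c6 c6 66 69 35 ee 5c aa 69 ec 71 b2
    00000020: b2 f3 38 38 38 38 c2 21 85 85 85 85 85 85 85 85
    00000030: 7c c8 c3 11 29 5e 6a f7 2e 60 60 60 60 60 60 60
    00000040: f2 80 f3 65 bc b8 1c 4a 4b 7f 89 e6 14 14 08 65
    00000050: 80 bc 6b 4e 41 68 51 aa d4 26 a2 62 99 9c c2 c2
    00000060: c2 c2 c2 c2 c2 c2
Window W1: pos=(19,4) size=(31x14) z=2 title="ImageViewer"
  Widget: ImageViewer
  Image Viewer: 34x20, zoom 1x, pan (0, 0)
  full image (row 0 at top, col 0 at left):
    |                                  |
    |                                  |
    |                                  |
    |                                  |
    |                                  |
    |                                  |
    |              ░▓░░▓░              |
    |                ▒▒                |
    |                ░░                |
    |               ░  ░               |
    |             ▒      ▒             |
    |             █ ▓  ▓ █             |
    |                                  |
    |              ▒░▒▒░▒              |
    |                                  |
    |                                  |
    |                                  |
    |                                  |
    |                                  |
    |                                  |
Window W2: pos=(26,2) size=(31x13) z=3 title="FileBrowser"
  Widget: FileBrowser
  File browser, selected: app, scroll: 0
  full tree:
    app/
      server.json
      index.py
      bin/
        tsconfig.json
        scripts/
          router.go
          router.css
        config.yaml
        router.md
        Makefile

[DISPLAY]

                        ┏━━━━━━━━━━━
                      ┏━━━━━━━━━━━━━
                      ┃ FileBrowser 
               ┏━━━━━━┠─────────────
               ┃ Image┃> [-] app/   
               ┠──────┃    server.js
               ┃      ┃    index.py 
               ┃      ┃    [+] bin/ 
               ┃      ┃             
               ┃      ┃             
               ┃      ┃             
               ┃      ┃             
               ┃      ┃             
               ┃      ┗━━━━━━━━━━━━━
               ┃                ░░  
               ┃               ░  ░ 
               ┗━━━━━━━━━━━━━━━━━━━━


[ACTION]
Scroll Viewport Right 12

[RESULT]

            ┏━━━━━━━━━━━━━━━━━━━━━━━
          ┏━━━━━━━━━━━━━━━━━━━━━━━━━
          ┃ FileBrowser             
   ┏━━━━━━┠─────────────────────────
   ┃ Image┃> [-] app/               
   ┠──────┃    server.json          
   ┃      ┃    index.py             
   ┃      ┃    [+] bin/             
   ┃      ┃                         
   ┃      ┃                         
   ┃      ┃                         
   ┃      ┃                         
   ┃      ┃                         
   ┃      ┗━━━━━━━━━━━━━━━━━━━━━━━━━
   ┃                ░░           ┃  
   ┃               ░  ░          ┃━━
   ┗━━━━━━━━━━━━━━━━━━━━━━━━━━━━━┛  


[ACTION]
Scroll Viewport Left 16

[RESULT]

                            ┏━━━━━━━
                          ┏━━━━━━━━━
                          ┃ FileBrow
                   ┏━━━━━━┠─────────
                   ┃ Image┃> [-] app
                   ┠──────┃    serve
                   ┃      ┃    index
                   ┃      ┃    [+] b
                   ┃      ┃         
                   ┃      ┃         
                   ┃      ┃         
                   ┃      ┃         
                   ┃      ┃         
                   ┃      ┗━━━━━━━━━
                   ┃                
                   ┃               ░
                   ┗━━━━━━━━━━━━━━━━


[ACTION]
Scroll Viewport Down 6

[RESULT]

                          ┏━━━━━━━━━
                          ┃ FileBrow
                   ┏━━━━━━┠─────────
                   ┃ Image┃> [-] app
                   ┠──────┃    serve
                   ┃      ┃    index
                   ┃      ┃    [+] b
                   ┃      ┃         
                   ┃      ┃         
                   ┃      ┃         
                   ┃      ┃         
                   ┃      ┃         
                   ┃      ┗━━━━━━━━━
                   ┃                
                   ┃               ░
                   ┗━━━━━━━━━━━━━━━━
                                    
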